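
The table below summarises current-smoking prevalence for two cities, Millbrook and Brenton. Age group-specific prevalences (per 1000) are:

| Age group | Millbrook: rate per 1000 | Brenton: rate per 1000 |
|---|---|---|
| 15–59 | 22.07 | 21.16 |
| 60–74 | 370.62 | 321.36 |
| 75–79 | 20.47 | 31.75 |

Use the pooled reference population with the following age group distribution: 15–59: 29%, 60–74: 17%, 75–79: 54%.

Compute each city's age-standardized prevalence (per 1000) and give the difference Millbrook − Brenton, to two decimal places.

2.55

Standard weights: 0.29, 0.17, 0.54.
Millbrook: 0.2900×22.07 + 0.1700×370.62 + 0.5400×20.47 = 80.4595 per 1000.
Brenton: 0.2900×21.16 + 0.1700×321.36 + 0.5400×31.75 = 77.9126 per 1000.
Difference = 80.4595 − 77.9126 = 2.5469.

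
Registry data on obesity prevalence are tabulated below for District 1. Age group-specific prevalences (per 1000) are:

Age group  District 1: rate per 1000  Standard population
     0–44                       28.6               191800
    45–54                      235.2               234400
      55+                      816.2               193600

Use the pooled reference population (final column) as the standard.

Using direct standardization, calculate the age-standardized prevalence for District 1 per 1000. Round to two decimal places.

Standard total = 619800; weights = 0.3095, 0.3782, 0.3124.
Standardized rate: 0.3095×28.6 + 0.3782×235.2 + 0.3124×816.2 = 352.7471 per 1000.

352.75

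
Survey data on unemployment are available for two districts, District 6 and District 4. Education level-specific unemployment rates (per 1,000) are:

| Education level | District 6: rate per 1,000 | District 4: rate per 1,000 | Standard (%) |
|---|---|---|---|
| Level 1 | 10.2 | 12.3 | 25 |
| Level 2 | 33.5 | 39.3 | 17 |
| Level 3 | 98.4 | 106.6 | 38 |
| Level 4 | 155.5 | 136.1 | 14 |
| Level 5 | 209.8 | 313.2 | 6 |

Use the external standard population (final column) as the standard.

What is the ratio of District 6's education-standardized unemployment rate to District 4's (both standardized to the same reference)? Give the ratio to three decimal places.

Standard weights: 0.25, 0.17, 0.38, 0.14, 0.06.
District 6: 0.2500×10.2 + 0.1700×33.5 + 0.3800×98.4 + 0.1400×155.5 + 0.0600×209.8 = 79.9950 per 1,000.
District 4: 0.2500×12.3 + 0.1700×39.3 + 0.3800×106.6 + 0.1400×136.1 + 0.0600×313.2 = 88.1100 per 1,000.
Ratio = 79.9950 ÷ 88.1100 = 0.90790.

0.908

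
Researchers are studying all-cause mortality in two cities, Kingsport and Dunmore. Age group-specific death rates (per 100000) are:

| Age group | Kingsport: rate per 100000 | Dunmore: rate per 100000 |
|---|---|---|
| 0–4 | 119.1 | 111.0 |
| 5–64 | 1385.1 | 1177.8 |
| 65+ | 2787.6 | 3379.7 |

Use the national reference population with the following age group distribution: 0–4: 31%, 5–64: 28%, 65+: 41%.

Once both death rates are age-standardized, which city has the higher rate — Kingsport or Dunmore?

Dunmore

Standard weights: 0.31, 0.28, 0.41.
Kingsport: 0.3100×119.1 + 0.2800×1385.1 + 0.4100×2787.6 = 1567.6650 per 100000.
Dunmore: 0.3100×111.0 + 0.2800×1177.8 + 0.4100×3379.7 = 1749.8710 per 100000.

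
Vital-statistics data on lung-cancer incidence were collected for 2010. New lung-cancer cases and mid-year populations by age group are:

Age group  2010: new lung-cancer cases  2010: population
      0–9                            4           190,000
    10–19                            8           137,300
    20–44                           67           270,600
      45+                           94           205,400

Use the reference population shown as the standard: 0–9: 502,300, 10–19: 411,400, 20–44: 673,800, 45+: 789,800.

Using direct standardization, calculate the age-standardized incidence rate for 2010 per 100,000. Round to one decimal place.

Age-specific rates per 100,000 for 2010: 2.11, 5.83, 24.76, 45.76.
Standard total = 2,377,300; weights = 0.2113, 0.1731, 0.2834, 0.3322.
Standardized rate: 0.2113×2.11 + 0.1731×5.83 + 0.2834×24.76 + 0.3322×45.76 = 23.6749 per 100,000.

23.7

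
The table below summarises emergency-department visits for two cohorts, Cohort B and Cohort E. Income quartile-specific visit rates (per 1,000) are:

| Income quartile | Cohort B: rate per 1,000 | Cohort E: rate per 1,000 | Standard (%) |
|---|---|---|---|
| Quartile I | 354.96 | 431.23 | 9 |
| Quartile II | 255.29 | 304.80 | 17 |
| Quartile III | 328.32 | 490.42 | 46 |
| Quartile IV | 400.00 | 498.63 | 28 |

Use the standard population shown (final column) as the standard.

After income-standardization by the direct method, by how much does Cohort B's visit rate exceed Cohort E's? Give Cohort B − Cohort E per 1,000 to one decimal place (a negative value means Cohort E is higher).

-117.5

Standard weights: 0.09, 0.17, 0.46, 0.28.
Cohort B: 0.0900×354.96 + 0.1700×255.29 + 0.4600×328.32 + 0.2800×400.00 = 338.3729 per 1,000.
Cohort E: 0.0900×431.23 + 0.1700×304.80 + 0.4600×490.42 + 0.2800×498.63 = 455.8363 per 1,000.
Difference = 338.3729 − 455.8363 = -117.4634.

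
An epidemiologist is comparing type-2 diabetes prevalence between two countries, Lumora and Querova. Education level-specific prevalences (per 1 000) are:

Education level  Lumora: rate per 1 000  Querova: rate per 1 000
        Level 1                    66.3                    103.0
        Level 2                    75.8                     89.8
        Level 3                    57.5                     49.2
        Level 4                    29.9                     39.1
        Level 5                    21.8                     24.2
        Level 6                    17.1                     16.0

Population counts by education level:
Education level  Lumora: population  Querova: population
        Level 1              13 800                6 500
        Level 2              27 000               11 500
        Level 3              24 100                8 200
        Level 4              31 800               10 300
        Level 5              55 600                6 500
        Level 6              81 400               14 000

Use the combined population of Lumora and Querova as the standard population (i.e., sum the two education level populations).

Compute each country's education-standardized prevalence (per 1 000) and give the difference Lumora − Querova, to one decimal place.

-5.0

Combined standard total = 290 700; weights = 0.0698, 0.1324, 0.1111, 0.1448, 0.2136, 0.3282.
Lumora: 0.0698×66.3 + 0.1324×75.8 + 0.1111×57.5 + 0.1448×29.9 + 0.2136×21.8 + 0.3282×17.1 = 35.6565 per 1 000.
Querova: 0.0698×103.0 + 0.1324×89.8 + 0.1111×49.2 + 0.1448×39.1 + 0.2136×24.2 + 0.3282×16.0 = 40.6353 per 1 000.
Difference = 35.6565 − 40.6353 = -4.9788.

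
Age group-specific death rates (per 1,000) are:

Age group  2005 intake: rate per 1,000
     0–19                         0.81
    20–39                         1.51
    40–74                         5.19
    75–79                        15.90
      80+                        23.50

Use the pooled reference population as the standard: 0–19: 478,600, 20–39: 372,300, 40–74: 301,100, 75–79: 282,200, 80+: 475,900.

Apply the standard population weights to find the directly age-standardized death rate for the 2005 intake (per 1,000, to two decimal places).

9.52

Standard total = 1,910,100; weights = 0.2506, 0.1949, 0.1576, 0.1477, 0.2491.
Standardized rate: 0.2506×0.81 + 0.1949×1.51 + 0.1576×5.19 + 0.1477×15.90 + 0.2491×23.50 = 9.5195 per 1,000.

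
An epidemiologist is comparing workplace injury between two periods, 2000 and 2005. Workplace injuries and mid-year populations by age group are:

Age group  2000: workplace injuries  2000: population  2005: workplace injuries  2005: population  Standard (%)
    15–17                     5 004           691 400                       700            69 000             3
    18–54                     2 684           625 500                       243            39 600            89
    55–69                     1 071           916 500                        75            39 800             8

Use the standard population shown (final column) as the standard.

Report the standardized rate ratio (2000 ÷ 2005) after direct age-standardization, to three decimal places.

Age-specific rates per 10 000 for 2000: 72.37, 42.91, 11.69.
For 2005: 101.45, 61.36, 18.84.
Standard weights: 0.03, 0.89, 0.08.
2000: 0.0300×72.37 + 0.8900×42.91 + 0.0800×11.69 = 41.2957 per 10 000.
2005: 0.0300×101.45 + 0.8900×61.36 + 0.0800×18.84 = 59.1647 per 10 000.
Ratio = 41.2957 ÷ 59.1647 = 0.69798.

0.698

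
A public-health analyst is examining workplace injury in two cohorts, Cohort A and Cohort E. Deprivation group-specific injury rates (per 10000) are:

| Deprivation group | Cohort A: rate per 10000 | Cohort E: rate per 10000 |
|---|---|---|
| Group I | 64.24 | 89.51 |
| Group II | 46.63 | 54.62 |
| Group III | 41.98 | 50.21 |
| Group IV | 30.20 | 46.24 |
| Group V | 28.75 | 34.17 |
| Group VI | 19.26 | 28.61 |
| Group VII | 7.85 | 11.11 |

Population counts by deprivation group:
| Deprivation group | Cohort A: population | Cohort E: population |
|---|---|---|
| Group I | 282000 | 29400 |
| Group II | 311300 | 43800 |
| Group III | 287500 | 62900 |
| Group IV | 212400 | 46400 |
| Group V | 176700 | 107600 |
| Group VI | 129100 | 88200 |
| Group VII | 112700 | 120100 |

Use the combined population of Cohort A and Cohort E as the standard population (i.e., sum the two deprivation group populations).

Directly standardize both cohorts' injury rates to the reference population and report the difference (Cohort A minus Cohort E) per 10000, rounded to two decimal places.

-10.98

Combined standard total = 2010100; weights = 0.1549, 0.1767, 0.1743, 0.1287, 0.1414, 0.1081, 0.1158.
Cohort A: 0.1549×64.24 + 0.1767×46.63 + 0.1743×41.98 + 0.1287×30.20 + 0.1414×28.75 + 0.1081×19.26 + 0.1158×7.85 = 36.4532 per 10000.
Cohort E: 0.1549×89.51 + 0.1767×54.62 + 0.1743×50.21 + 0.1287×46.24 + 0.1414×34.17 + 0.1081×28.61 + 0.1158×11.11 = 47.4341 per 10000.
Difference = 36.4532 − 47.4341 = -10.9810.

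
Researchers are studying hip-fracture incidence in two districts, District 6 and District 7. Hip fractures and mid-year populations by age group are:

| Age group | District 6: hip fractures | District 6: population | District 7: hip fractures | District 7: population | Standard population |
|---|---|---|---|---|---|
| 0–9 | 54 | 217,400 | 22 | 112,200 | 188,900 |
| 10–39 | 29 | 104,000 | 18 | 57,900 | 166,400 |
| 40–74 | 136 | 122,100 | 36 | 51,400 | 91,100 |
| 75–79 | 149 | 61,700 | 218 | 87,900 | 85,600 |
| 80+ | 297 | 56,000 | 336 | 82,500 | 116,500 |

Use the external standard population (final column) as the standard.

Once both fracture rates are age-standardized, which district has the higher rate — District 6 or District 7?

District 6

Age-specific rates per 100,000 for District 6: 24.84, 27.88, 111.38, 241.49, 530.36.
For District 7: 19.61, 31.09, 70.04, 248.01, 407.27.
Standard total = 648,500; weights = 0.2913, 0.2566, 0.1405, 0.1320, 0.1796.
District 6: 0.2913×24.84 + 0.2566×27.88 + 0.1405×111.38 + 0.1320×241.49 + 0.1796×530.36 = 157.1896 per 100,000.
District 7: 0.2913×19.61 + 0.2566×31.09 + 0.1405×70.04 + 0.1320×248.01 + 0.1796×407.27 = 129.4285 per 100,000.
The crude rates (118.50 vs 160.76) would put District 7 higher, but that reflects its age composition; once standardized to a common age structure, District 6 has the higher underlying rate.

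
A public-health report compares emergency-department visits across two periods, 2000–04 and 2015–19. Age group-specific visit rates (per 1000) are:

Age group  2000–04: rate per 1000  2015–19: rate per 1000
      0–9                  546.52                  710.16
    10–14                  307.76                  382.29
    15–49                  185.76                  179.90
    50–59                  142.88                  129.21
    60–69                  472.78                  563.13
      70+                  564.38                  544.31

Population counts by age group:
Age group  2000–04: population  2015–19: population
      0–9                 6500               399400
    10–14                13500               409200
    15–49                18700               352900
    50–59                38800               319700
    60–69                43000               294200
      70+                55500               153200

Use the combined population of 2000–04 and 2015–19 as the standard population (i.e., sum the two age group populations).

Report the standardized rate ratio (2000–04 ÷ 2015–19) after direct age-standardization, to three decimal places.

0.865

Combined standard total = 2104600; weights = 0.1929, 0.2008, 0.1766, 0.1703, 0.1602, 0.0992.
2000–04: 0.1929×546.52 + 0.2008×307.76 + 0.1766×185.76 + 0.1703×142.88 + 0.1602×472.78 + 0.0992×564.38 = 356.0682 per 1000.
2015–19: 0.1929×710.16 + 0.2008×382.29 + 0.1766×179.90 + 0.1703×129.21 + 0.1602×563.13 + 0.0992×544.31 = 411.7198 per 1000.
Ratio = 356.0682 ÷ 411.7198 = 0.86483.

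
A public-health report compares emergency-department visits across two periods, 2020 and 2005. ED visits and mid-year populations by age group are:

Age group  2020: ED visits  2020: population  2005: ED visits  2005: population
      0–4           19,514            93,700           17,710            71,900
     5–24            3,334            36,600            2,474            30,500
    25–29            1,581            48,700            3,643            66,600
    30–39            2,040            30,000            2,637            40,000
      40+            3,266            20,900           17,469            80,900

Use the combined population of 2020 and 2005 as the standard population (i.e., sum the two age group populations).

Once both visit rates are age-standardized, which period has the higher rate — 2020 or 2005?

2005

Age-specific rates per 1,000 for 2020: 208.260, 91.093, 32.464, 68.000, 156.268.
For 2005: 246.314, 81.115, 54.700, 65.925, 215.933.
Combined standard total = 519,800; weights = 0.3186, 0.1291, 0.2218, 0.1347, 0.1958.
2020: 0.3186×208.260 + 0.1291×91.093 + 0.2218×32.464 + 0.1347×68.000 + 0.1958×156.268 = 125.0701 per 1,000.
2005: 0.3186×246.314 + 0.1291×81.115 + 0.2218×54.700 + 0.1347×65.925 + 0.1958×215.933 = 152.2433 per 1,000.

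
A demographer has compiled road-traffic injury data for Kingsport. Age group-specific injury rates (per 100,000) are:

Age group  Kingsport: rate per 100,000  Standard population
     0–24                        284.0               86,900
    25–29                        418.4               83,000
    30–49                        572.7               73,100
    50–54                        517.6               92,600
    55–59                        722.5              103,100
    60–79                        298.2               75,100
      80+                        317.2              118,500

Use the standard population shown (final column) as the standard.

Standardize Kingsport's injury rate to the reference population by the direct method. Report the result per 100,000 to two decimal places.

448.64

Standard total = 632,300; weights = 0.1374, 0.1313, 0.1156, 0.1464, 0.1631, 0.1188, 0.1874.
Standardized rate: 0.1374×284.0 + 0.1313×418.4 + 0.1156×572.7 + 0.1464×517.6 + 0.1631×722.5 + 0.1188×298.2 + 0.1874×317.2 = 448.6378 per 100,000.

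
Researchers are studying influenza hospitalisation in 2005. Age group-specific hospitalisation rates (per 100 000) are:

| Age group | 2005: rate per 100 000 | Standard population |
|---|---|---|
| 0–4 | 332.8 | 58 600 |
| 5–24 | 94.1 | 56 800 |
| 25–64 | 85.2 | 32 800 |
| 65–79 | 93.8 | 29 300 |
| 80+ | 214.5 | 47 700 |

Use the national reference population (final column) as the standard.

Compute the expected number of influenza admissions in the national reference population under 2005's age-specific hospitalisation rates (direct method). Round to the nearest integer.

Expected influenza admissions = Σ (standard pop × age-specific rate ÷ 100 000)
= 58 600×332.8/100 000 + 56 800×94.1/100 000 + 32 800×85.2/100 000 + 29 300×93.8/100 000 + 47 700×214.5/100 000
= 195.02 + 53.45 + 27.95 + 27.48 + 102.32 = 406.22.

406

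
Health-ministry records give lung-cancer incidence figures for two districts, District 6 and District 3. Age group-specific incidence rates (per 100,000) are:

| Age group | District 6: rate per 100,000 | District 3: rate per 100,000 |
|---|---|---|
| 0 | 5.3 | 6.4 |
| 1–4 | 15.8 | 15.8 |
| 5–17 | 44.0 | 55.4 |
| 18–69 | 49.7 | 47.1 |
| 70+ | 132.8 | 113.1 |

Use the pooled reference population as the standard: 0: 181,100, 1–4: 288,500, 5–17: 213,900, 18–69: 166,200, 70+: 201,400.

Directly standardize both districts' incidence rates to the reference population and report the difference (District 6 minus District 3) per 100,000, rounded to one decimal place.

1.7

Standard total = 1,051,100; weights = 0.1723, 0.2745, 0.2035, 0.1581, 0.1916.
District 6: 0.1723×5.3 + 0.2745×15.8 + 0.2035×44.0 + 0.1581×49.7 + 0.1916×132.8 = 47.5081 per 100,000.
District 3: 0.1723×6.4 + 0.2745×15.8 + 0.2035×55.4 + 0.1581×47.1 + 0.1916×113.1 = 45.8318 per 100,000.
Difference = 47.5081 − 45.8318 = 1.6764.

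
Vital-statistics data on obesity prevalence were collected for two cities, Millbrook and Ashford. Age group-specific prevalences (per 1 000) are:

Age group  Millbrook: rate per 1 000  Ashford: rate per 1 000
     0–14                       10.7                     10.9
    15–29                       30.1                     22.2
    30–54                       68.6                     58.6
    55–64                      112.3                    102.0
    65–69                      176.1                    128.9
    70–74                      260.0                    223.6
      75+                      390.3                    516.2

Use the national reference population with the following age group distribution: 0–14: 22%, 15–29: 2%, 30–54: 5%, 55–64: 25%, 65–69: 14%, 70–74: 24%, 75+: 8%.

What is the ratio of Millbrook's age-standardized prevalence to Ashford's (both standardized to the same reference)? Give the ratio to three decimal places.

Standard weights: 0.22, 0.02, 0.05, 0.25, 0.14, 0.24, 0.08.
Millbrook: 0.2200×10.7 + 0.0200×30.1 + 0.0500×68.6 + 0.2500×112.3 + 0.1400×176.1 + 0.2400×260.0 + 0.0800×390.3 = 152.7390 per 1 000.
Ashford: 0.2200×10.9 + 0.0200×22.2 + 0.0500×58.6 + 0.2500×102.0 + 0.1400×128.9 + 0.2400×223.6 + 0.0800×516.2 = 144.2780 per 1 000.
Ratio = 152.7390 ÷ 144.2780 = 1.05864.

1.059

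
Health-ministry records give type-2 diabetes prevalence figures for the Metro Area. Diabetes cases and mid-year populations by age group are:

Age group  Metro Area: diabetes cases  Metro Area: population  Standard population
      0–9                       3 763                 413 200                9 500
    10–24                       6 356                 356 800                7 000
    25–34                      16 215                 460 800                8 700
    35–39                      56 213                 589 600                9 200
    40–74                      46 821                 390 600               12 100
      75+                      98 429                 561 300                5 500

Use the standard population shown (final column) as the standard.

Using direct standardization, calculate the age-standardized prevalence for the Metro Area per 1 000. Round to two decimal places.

73.26

Age-specific rates per 1 000 for the Metro Area: 9.107, 17.814, 35.189, 95.341, 119.869, 175.359.
Standard total = 52 000; weights = 0.1827, 0.1346, 0.1673, 0.1769, 0.2327, 0.1058.
Standardized rate: 0.1827×9.107 + 0.1346×17.814 + 0.1673×35.189 + 0.1769×95.341 + 0.2327×119.869 + 0.1058×175.359 = 73.2574 per 1 000.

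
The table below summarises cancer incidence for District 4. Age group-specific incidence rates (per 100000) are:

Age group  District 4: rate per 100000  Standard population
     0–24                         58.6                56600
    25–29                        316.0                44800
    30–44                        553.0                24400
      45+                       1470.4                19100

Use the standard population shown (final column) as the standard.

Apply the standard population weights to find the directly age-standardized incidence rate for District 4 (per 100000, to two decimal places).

407.53

Standard total = 144900; weights = 0.3906, 0.3092, 0.1684, 0.1318.
Standardized rate: 0.3906×58.6 + 0.3092×316.0 + 0.1684×553.0 + 0.1318×1470.4 = 407.5321 per 100000.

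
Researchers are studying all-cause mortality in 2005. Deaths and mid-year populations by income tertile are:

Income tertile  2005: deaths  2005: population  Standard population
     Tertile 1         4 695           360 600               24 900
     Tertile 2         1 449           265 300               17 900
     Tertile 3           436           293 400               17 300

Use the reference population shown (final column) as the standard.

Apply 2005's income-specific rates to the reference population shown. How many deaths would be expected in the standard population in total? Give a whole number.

448

Income-specific rates per 1 000 for 2005: 13.020, 5.462, 1.486.
Expected deaths = Σ (standard pop × income-specific rate ÷ 1 000)
= 24 900×13.020/1 000 + 17 900×5.462/1 000 + 17 300×1.486/1 000
= 324.20 + 97.77 + 25.71 = 447.67.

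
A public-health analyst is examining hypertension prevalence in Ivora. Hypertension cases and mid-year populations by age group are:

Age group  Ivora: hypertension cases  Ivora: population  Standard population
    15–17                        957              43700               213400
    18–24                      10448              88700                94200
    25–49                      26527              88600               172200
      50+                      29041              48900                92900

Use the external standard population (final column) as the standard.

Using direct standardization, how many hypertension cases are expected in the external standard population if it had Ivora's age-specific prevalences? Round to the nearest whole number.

122498

Age-specific rates per 1000 for Ivora: 21.899, 117.790, 299.402, 593.885.
Expected hypertension cases = Σ (standard pop × age-specific rate ÷ 1000)
= 213400×21.899/1000 + 94200×117.790/1000 + 172200×299.402/1000 + 92900×593.885/1000
= 4673.31 + 11095.85 + 51556.99 + 55171.96 = 122498.11.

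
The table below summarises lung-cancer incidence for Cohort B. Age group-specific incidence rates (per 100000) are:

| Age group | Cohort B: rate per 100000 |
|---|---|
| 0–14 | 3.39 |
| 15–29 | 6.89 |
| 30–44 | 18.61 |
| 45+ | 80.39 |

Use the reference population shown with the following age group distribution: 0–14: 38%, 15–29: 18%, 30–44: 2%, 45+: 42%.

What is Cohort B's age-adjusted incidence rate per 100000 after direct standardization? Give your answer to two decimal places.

36.66

Standard weights: 0.38, 0.18, 0.02, 0.42.
Standardized rate: 0.3800×3.39 + 0.1800×6.89 + 0.0200×18.61 + 0.4200×80.39 = 36.6644 per 100000.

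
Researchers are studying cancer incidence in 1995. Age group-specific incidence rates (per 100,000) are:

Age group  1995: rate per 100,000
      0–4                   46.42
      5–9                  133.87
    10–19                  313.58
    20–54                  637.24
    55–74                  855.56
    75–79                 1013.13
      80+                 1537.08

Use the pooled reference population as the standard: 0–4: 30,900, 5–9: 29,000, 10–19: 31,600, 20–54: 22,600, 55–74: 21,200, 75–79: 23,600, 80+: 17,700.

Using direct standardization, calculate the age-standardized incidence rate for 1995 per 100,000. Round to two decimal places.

Standard total = 176,600; weights = 0.1750, 0.1642, 0.1789, 0.1280, 0.1200, 0.1336, 0.1002.
Standardized rate: 0.1750×46.42 + 0.1642×133.87 + 0.1789×313.58 + 0.1280×637.24 + 0.1200×855.56 + 0.1336×1013.13 + 0.1002×1537.08 = 559.9174 per 100,000.

559.92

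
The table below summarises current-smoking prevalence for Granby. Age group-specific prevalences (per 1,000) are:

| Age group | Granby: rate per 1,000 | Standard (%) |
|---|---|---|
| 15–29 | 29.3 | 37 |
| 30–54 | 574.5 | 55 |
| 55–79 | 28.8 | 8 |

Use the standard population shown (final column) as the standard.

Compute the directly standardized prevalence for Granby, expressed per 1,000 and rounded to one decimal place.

Standard weights: 0.37, 0.55, 0.08.
Standardized rate: 0.3700×29.3 + 0.5500×574.5 + 0.0800×28.8 = 329.1200 per 1,000.

329.1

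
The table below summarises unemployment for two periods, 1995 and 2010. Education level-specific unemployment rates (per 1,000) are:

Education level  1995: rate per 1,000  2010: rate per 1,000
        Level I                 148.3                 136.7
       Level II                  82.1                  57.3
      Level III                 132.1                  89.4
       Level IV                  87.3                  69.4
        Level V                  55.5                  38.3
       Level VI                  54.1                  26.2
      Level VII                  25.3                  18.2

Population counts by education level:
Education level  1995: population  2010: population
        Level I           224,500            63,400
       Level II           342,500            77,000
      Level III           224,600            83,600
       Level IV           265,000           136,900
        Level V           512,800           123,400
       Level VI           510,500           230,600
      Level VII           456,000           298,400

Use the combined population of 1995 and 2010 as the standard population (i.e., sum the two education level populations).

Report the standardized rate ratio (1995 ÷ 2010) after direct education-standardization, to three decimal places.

1.403

Combined standard total = 3,549,200; weights = 0.0811, 0.1182, 0.0868, 0.1132, 0.1793, 0.2088, 0.2126.
1995: 0.0811×148.3 + 0.1182×82.1 + 0.0868×132.1 + 0.1132×87.3 + 0.1793×55.5 + 0.2088×54.1 + 0.2126×25.3 = 69.7128 per 1,000.
2010: 0.0811×136.7 + 0.1182×57.3 + 0.0868×89.4 + 0.1132×69.4 + 0.1793×38.3 + 0.2088×26.2 + 0.2126×18.2 = 49.6877 per 1,000.
Ratio = 69.7128 ÷ 49.6877 = 1.40302.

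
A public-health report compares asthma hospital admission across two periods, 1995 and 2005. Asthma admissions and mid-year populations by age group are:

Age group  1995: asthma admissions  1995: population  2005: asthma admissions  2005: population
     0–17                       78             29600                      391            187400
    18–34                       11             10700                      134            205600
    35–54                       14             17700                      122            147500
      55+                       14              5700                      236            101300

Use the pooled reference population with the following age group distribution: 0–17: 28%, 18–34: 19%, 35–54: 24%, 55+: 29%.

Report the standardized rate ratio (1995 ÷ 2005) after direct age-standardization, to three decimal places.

1.160

Age-specific rates per 10000 for 1995: 26.35, 10.28, 7.91, 24.56.
For 2005: 20.86, 6.52, 8.27, 23.30.
Standard weights: 0.28, 0.19, 0.24, 0.29.
1995: 0.2800×26.35 + 0.1900×10.28 + 0.2400×7.91 + 0.2900×24.56 = 18.3528 per 10000.
2005: 0.2800×20.86 + 0.1900×6.52 + 0.2400×8.27 + 0.2900×23.30 = 15.8216 per 10000.
Ratio = 18.3528 ÷ 15.8216 = 1.15998.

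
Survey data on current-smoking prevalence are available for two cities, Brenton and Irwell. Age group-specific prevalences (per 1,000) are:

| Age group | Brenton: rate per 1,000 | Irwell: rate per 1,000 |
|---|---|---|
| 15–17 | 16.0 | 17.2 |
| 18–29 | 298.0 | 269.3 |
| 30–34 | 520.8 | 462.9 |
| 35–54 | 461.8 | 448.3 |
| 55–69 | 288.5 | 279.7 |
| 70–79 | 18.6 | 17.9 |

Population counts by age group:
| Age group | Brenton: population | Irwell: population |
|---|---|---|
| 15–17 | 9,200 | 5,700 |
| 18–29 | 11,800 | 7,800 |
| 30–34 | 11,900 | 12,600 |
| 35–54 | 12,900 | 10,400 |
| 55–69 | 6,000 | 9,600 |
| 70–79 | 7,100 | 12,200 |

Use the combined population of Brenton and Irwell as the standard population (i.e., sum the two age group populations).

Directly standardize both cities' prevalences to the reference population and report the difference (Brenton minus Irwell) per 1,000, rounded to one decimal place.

20.7

Combined standard total = 117,200; weights = 0.1271, 0.1672, 0.2090, 0.1988, 0.1331, 0.1647.
Brenton: 0.1271×16.0 + 0.1672×298.0 + 0.2090×520.8 + 0.1988×461.8 + 0.1331×288.5 + 0.1647×18.6 = 294.0130 per 1,000.
Irwell: 0.1271×17.2 + 0.1672×269.3 + 0.2090×462.9 + 0.1988×448.3 + 0.1331×279.7 + 0.1647×17.9 = 273.2917 per 1,000.
Difference = 294.0130 − 273.2917 = 20.7212.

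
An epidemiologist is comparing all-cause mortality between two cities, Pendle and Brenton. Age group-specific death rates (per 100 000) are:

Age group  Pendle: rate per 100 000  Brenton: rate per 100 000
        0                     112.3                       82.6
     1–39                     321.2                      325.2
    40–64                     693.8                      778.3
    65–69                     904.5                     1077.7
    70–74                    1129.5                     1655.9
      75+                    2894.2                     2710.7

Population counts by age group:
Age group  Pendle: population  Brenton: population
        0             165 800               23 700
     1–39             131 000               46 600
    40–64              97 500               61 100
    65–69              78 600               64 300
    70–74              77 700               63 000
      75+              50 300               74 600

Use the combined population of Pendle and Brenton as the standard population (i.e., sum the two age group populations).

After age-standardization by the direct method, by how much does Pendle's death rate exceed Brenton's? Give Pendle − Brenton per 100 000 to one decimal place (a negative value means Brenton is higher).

-90.3

Combined standard total = 934 200; weights = 0.2028, 0.1901, 0.1698, 0.1530, 0.1506, 0.1337.
Pendle: 0.2028×112.3 + 0.1901×321.2 + 0.1698×693.8 + 0.1530×904.5 + 0.1506×1129.5 + 0.1337×2894.2 = 897.0477 per 100 000.
Brenton: 0.2028×82.6 + 0.1901×325.2 + 0.1698×778.3 + 0.1530×1077.7 + 0.1506×1655.9 + 0.1337×2710.7 = 987.3705 per 100 000.
Difference = 897.0477 − 987.3705 = -90.3228.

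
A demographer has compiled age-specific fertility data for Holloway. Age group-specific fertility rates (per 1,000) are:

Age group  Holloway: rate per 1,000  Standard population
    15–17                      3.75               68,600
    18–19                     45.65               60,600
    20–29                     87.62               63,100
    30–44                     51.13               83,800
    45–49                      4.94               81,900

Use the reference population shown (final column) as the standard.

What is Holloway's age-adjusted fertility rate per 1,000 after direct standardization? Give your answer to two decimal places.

Standard total = 358,000; weights = 0.1916, 0.1693, 0.1763, 0.2341, 0.2288.
Standardized rate: 0.1916×3.75 + 0.1693×45.65 + 0.1763×87.62 + 0.2341×51.13 + 0.2288×4.94 = 36.9881 per 1,000.

36.99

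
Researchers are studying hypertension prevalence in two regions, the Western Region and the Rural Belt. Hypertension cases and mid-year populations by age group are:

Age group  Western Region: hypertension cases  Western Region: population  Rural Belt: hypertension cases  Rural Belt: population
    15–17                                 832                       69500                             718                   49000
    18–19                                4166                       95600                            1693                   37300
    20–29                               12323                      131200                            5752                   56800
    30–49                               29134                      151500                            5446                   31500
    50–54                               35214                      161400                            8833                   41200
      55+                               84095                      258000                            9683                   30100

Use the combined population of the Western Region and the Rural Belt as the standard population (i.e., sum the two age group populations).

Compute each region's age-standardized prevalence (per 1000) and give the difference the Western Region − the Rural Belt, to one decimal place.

3.2

Age-specific rates per 1000 for the Western Region: 11.971, 43.577, 93.925, 192.304, 218.178, 325.950.
For the Rural Belt: 14.653, 45.389, 101.268, 172.889, 214.393, 321.694.
Combined standard total = 1113100; weights = 0.1065, 0.1194, 0.1689, 0.1644, 0.1820, 0.2588.
The Western Region: 0.1065×11.971 + 0.1194×43.577 + 0.1689×93.925 + 0.1644×192.304 + 0.1820×218.178 + 0.2588×325.950 = 178.0330 per 1000.
The Rural Belt: 0.1065×14.653 + 0.1194×45.389 + 0.1689×101.268 + 0.1644×172.889 + 0.1820×214.393 + 0.2588×321.694 = 174.7927 per 1000.
Difference = 178.0330 − 174.7927 = 3.2404.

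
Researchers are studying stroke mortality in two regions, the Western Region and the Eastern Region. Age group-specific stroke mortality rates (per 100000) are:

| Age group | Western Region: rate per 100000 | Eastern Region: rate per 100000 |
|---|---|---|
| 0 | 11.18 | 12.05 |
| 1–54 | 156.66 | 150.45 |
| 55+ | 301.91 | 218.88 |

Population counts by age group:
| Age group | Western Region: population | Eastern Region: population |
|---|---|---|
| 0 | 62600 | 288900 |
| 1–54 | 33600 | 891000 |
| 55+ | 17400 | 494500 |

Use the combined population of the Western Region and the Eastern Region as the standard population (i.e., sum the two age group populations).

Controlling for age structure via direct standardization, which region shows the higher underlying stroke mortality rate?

Western Region

Combined standard total = 1788000; weights = 0.1966, 0.5171, 0.2863.
The Western Region: 0.1966×11.18 + 0.5171×156.66 + 0.2863×301.91 = 169.6450 per 100000.
The Eastern Region: 0.1966×12.05 + 0.5171×150.45 + 0.2863×218.88 = 142.8335 per 100000.
The crude rates (98.74 vs 146.78) would put the Eastern Region higher, but that reflects its age composition; once standardized to a common age structure, the Western Region has the higher underlying rate.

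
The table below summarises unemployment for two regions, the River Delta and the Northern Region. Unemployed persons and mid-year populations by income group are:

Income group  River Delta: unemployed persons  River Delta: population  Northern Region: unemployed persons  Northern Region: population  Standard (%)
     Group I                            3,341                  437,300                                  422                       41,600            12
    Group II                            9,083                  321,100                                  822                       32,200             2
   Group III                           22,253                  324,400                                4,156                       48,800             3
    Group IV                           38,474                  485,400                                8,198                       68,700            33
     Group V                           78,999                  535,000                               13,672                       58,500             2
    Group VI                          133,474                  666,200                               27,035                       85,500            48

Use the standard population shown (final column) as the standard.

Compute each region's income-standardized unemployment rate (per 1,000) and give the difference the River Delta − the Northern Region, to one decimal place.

Income-specific rates per 1,000 for the River Delta: 7.640, 28.287, 68.597, 79.262, 147.662, 200.351.
For the Northern Region: 10.144, 25.528, 85.164, 119.330, 233.709, 316.199.
Standard weights: 0.12, 0.02, 0.03, 0.33, 0.02, 0.48.
The River Delta: 0.1200×7.640 + 0.0200×28.287 + 0.0300×68.597 + 0.3300×79.262 + 0.0200×147.662 + 0.4800×200.351 = 128.8189 per 1,000.
The Northern Region: 0.1200×10.144 + 0.0200×25.528 + 0.0300×85.164 + 0.3300×119.330 + 0.0200×233.709 + 0.4800×316.199 = 200.1115 per 1,000.
Difference = 128.8189 − 200.1115 = -71.2925.

-71.3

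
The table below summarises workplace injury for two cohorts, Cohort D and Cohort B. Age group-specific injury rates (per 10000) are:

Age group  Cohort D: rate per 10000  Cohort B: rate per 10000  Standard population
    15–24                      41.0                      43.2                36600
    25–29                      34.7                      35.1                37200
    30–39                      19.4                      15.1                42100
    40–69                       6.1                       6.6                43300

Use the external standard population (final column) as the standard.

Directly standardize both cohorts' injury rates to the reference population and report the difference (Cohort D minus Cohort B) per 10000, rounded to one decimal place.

0.4

Standard total = 159200; weights = 0.2299, 0.2337, 0.2644, 0.2720.
Cohort D: 0.2299×41.0 + 0.2337×34.7 + 0.2644×19.4 + 0.2720×6.1 = 24.3236 per 10000.
Cohort B: 0.2299×43.2 + 0.2337×35.1 + 0.2644×15.1 + 0.2720×6.6 = 23.9217 per 10000.
Difference = 24.3236 − 23.9217 = 0.4019.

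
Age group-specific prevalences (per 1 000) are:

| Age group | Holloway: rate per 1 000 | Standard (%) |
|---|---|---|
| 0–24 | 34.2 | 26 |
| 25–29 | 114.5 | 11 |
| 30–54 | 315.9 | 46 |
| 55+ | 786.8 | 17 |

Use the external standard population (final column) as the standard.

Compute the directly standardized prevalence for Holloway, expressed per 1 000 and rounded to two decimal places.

Standard weights: 0.26, 0.11, 0.46, 0.17.
Standardized rate: 0.2600×34.2 + 0.1100×114.5 + 0.4600×315.9 + 0.1700×786.8 = 300.5570 per 1 000.

300.56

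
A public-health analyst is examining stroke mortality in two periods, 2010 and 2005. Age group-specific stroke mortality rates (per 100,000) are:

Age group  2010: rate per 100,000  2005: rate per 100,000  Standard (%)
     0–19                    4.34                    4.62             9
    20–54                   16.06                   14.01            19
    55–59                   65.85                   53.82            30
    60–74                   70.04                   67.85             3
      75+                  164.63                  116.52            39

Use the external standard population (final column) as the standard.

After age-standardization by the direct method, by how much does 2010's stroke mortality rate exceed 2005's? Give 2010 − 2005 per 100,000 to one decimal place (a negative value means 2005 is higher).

22.8

Standard weights: 0.09, 0.19, 0.30, 0.03, 0.39.
2010: 0.0900×4.34 + 0.1900×16.06 + 0.3000×65.85 + 0.0300×70.04 + 0.3900×164.63 = 89.5039 per 100,000.
2005: 0.0900×4.62 + 0.1900×14.01 + 0.3000×53.82 + 0.0300×67.85 + 0.3900×116.52 = 66.7020 per 100,000.
Difference = 89.5039 − 66.7020 = 22.8019.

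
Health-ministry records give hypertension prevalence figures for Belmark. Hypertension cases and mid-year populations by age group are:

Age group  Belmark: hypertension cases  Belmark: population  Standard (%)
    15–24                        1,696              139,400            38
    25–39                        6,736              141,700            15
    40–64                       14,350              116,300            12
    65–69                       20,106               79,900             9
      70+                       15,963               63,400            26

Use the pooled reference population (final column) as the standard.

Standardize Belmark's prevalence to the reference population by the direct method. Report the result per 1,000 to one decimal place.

114.7

Age-specific rates per 1,000 for Belmark: 12.166, 47.537, 123.388, 251.640, 251.782.
Standard weights: 0.38, 0.15, 0.12, 0.09, 0.26.
Standardized rate: 0.3800×12.166 + 0.1500×47.537 + 0.1200×123.388 + 0.0900×251.640 + 0.2600×251.782 = 114.6713 per 1,000.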